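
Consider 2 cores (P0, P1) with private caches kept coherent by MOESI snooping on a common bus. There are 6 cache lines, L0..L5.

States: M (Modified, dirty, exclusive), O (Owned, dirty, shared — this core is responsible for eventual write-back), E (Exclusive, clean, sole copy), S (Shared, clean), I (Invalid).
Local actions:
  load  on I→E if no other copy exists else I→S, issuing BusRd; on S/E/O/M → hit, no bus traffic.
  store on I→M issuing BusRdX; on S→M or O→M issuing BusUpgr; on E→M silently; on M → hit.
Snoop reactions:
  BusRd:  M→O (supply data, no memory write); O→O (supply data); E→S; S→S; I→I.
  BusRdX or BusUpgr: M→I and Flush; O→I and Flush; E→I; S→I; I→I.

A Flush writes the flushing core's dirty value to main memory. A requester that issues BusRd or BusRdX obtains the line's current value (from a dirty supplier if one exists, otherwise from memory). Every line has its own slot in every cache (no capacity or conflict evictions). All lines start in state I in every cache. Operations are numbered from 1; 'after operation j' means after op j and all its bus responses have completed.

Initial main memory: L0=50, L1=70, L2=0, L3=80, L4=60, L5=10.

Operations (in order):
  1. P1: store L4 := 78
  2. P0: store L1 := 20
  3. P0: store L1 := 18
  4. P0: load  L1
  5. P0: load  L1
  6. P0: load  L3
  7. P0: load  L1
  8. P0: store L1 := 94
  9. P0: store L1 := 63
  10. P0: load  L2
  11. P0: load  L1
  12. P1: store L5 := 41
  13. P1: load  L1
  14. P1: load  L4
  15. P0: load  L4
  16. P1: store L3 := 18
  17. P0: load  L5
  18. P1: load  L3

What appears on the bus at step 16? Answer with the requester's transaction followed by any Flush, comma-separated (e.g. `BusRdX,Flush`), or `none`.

  op1 P1: store L4 := 78 → I/M on L4; bus BusRdX; mem=60
  op2 P0: store L1 := 20 → M/I on L1; bus BusRdX; mem=70
  op3 P0: store L1 := 18 → M/I on L1; bus (none); mem=70
  op4 P0: load  L1 → M/I on L1; bus (none); mem=70
  op5 P0: load  L1 → M/I on L1; bus (none); mem=70
  op6 P0: load  L3 → E/I on L3; bus BusRd; mem=80
  op7 P0: load  L1 → M/I on L1; bus (none); mem=70
  op8 P0: store L1 := 94 → M/I on L1; bus (none); mem=70
  op9 P0: store L1 := 63 → M/I on L1; bus (none); mem=70
  op10 P0: load  L2 → E/I on L2; bus BusRd; mem=0
  op11 P0: load  L1 → M/I on L1; bus (none); mem=70
  op12 P1: store L5 := 41 → I/M on L5; bus BusRdX; mem=10
  op13 P1: load  L1 → O/S on L1; bus BusRd; mem=70
  op14 P1: load  L4 → I/M on L4; bus (none); mem=60
  op15 P0: load  L4 → S/O on L4; bus BusRd; mem=60
  op16 P1: store L3 := 18 → I/M on L3; bus BusRdX; mem=80
  op17 P0: load  L5 → S/O on L5; bus BusRd; mem=10
  op18 P1: load  L3 → I/M on L3; bus (none); mem=80

bus = BusRdX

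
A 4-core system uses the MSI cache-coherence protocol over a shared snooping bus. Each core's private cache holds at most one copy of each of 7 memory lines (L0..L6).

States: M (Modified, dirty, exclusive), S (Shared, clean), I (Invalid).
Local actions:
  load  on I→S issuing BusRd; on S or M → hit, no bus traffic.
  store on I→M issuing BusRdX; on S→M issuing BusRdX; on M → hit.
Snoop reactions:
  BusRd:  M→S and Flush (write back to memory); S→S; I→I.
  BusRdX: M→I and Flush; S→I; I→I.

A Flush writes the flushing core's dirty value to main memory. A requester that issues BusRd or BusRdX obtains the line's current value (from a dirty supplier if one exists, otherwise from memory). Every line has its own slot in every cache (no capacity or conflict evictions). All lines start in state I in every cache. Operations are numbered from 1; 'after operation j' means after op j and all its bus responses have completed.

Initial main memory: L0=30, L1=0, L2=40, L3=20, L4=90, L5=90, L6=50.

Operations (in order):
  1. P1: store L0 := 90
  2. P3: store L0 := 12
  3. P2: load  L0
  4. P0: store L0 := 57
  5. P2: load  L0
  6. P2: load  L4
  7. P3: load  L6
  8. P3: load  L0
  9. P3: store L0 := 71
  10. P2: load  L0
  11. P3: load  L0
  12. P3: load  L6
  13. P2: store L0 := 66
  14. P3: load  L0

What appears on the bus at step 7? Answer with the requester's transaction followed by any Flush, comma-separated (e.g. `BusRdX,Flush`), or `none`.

step 1: P1: store L0 := 90  ⟶  IMII  (L0)  txn=BusRdX  M[L0]=30
step 2: P3: store L0 := 12  ⟶  IIIM  (L0)  txn=BusRdX+Flush  M[L0]=90
step 3: P2: load  L0  ⟶  IISS  (L0)  txn=BusRd+Flush  M[L0]=12
step 4: P0: store L0 := 57  ⟶  MIII  (L0)  txn=BusRdX  M[L0]=12
step 5: P2: load  L0  ⟶  SISI  (L0)  txn=BusRd+Flush  M[L0]=57
step 6: P2: load  L4  ⟶  IISI  (L4)  txn=BusRd  M[L4]=90
step 7: P3: load  L6  ⟶  IIIS  (L6)  txn=BusRd  M[L6]=50
step 8: P3: load  L0  ⟶  SISS  (L0)  txn=BusRd  M[L0]=57
step 9: P3: store L0 := 71  ⟶  IIIM  (L0)  txn=BusRdX  M[L0]=57
step 10: P2: load  L0  ⟶  IISS  (L0)  txn=BusRd+Flush  M[L0]=71
step 11: P3: load  L0  ⟶  IISS  (L0)  txn=∅  M[L0]=71
step 12: P3: load  L6  ⟶  IIIS  (L6)  txn=∅  M[L6]=50
step 13: P2: store L0 := 66  ⟶  IIMI  (L0)  txn=BusRdX  M[L0]=71
step 14: P3: load  L0  ⟶  IISS  (L0)  txn=BusRd+Flush  M[L0]=66

bus = BusRd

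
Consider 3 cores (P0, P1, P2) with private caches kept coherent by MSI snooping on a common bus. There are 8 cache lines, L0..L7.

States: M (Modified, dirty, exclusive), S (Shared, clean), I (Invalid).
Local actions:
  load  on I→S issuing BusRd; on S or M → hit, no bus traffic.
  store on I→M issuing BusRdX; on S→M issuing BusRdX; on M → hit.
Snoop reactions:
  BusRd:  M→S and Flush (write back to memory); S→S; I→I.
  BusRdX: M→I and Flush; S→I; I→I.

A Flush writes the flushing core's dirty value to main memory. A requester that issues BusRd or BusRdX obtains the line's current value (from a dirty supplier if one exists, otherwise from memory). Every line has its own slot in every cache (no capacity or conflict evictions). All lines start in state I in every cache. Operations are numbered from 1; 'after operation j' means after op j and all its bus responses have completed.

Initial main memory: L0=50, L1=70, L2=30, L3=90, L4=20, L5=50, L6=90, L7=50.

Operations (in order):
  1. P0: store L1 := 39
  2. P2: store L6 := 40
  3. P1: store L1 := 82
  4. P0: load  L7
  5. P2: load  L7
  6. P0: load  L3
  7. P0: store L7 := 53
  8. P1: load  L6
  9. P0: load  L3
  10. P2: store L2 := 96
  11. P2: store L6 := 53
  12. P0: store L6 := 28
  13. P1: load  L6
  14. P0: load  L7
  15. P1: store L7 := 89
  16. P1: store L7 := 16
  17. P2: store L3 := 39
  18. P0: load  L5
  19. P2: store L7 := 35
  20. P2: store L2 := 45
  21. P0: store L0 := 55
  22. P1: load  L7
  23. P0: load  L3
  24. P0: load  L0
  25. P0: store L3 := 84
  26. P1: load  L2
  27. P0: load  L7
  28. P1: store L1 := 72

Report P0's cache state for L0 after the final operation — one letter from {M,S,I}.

  op1 P0: store L1 := 39 → M/I/I on L1; bus BusRdX; mem=70
  op2 P2: store L6 := 40 → I/I/M on L6; bus BusRdX; mem=90
  op3 P1: store L1 := 82 → I/M/I on L1; bus BusRdX Flush; mem=39
  op4 P0: load  L7 → S/I/I on L7; bus BusRd; mem=50
  op5 P2: load  L7 → S/I/S on L7; bus BusRd; mem=50
  op6 P0: load  L3 → S/I/I on L3; bus BusRd; mem=90
  op7 P0: store L7 := 53 → M/I/I on L7; bus BusRdX; mem=50
  op8 P1: load  L6 → I/S/S on L6; bus BusRd Flush; mem=40
  op9 P0: load  L3 → S/I/I on L3; bus (none); mem=90
  op10 P2: store L2 := 96 → I/I/M on L2; bus BusRdX; mem=30
  op11 P2: store L6 := 53 → I/I/M on L6; bus BusRdX; mem=40
  op12 P0: store L6 := 28 → M/I/I on L6; bus BusRdX Flush; mem=53
  op13 P1: load  L6 → S/S/I on L6; bus BusRd Flush; mem=28
  op14 P0: load  L7 → M/I/I on L7; bus (none); mem=50
  op15 P1: store L7 := 89 → I/M/I on L7; bus BusRdX Flush; mem=53
  op16 P1: store L7 := 16 → I/M/I on L7; bus (none); mem=53
  op17 P2: store L3 := 39 → I/I/M on L3; bus BusRdX; mem=90
  op18 P0: load  L5 → S/I/I on L5; bus BusRd; mem=50
  op19 P2: store L7 := 35 → I/I/M on L7; bus BusRdX Flush; mem=16
  op20 P2: store L2 := 45 → I/I/M on L2; bus (none); mem=30
  op21 P0: store L0 := 55 → M/I/I on L0; bus BusRdX; mem=50
  op22 P1: load  L7 → I/S/S on L7; bus BusRd Flush; mem=35
  op23 P0: load  L3 → S/I/S on L3; bus BusRd Flush; mem=39
  op24 P0: load  L0 → M/I/I on L0; bus (none); mem=50
  op25 P0: store L3 := 84 → M/I/I on L3; bus BusRdX; mem=39
  op26 P1: load  L2 → I/S/S on L2; bus BusRd Flush; mem=45
  op27 P0: load  L7 → S/S/S on L7; bus BusRd; mem=35
  op28 P1: store L1 := 72 → I/M/I on L1; bus (none); mem=39

state = M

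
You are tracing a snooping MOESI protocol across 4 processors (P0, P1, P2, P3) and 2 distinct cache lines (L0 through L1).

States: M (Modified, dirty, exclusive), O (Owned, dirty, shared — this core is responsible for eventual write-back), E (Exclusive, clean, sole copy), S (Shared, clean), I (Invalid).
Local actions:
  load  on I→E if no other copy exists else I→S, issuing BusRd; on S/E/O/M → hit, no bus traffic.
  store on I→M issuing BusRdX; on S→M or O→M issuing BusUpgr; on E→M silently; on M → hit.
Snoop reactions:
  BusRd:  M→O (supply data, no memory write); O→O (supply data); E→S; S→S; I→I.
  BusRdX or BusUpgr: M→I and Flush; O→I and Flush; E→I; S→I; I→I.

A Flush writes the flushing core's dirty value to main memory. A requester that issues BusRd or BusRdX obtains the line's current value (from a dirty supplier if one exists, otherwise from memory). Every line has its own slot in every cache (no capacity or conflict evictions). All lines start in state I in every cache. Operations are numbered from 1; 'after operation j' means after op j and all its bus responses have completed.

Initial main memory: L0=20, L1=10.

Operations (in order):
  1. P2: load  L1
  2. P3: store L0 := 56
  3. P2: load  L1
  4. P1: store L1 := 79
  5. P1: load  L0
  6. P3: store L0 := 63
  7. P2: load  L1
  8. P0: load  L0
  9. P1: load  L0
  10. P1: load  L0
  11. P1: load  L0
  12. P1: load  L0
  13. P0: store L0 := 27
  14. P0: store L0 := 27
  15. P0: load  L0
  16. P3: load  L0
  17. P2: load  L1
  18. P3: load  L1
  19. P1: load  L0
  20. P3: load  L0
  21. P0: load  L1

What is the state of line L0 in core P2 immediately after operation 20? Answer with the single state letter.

1. P2: load  L1  bus=[BusRd]  L1: P0=I P1=I P2=E P3=I  mem[L1]=10
2. P3: store L0 := 56  bus=[BusRdX]  L0: P0=I P1=I P2=I P3=M  mem[L0]=20
3. P2: load  L1  bus=[-]  L1: P0=I P1=I P2=E P3=I  mem[L1]=10
4. P1: store L1 := 79  bus=[BusRdX]  L1: P0=I P1=M P2=I P3=I  mem[L1]=10
5. P1: load  L0  bus=[BusRd]  L0: P0=I P1=S P2=I P3=O  mem[L0]=20
6. P3: store L0 := 63  bus=[BusUpgr]  L0: P0=I P1=I P2=I P3=M  mem[L0]=20
7. P2: load  L1  bus=[BusRd]  L1: P0=I P1=O P2=S P3=I  mem[L1]=10
8. P0: load  L0  bus=[BusRd]  L0: P0=S P1=I P2=I P3=O  mem[L0]=20
9. P1: load  L0  bus=[BusRd]  L0: P0=S P1=S P2=I P3=O  mem[L0]=20
10. P1: load  L0  bus=[-]  L0: P0=S P1=S P2=I P3=O  mem[L0]=20
11. P1: load  L0  bus=[-]  L0: P0=S P1=S P2=I P3=O  mem[L0]=20
12. P1: load  L0  bus=[-]  L0: P0=S P1=S P2=I P3=O  mem[L0]=20
13. P0: store L0 := 27  bus=[BusUpgr,Flush]  L0: P0=M P1=I P2=I P3=I  mem[L0]=63
14. P0: store L0 := 27  bus=[-]  L0: P0=M P1=I P2=I P3=I  mem[L0]=63
15. P0: load  L0  bus=[-]  L0: P0=M P1=I P2=I P3=I  mem[L0]=63
16. P3: load  L0  bus=[BusRd]  L0: P0=O P1=I P2=I P3=S  mem[L0]=63
17. P2: load  L1  bus=[-]  L1: P0=I P1=O P2=S P3=I  mem[L1]=10
18. P3: load  L1  bus=[BusRd]  L1: P0=I P1=O P2=S P3=S  mem[L1]=10
19. P1: load  L0  bus=[BusRd]  L0: P0=O P1=S P2=I P3=S  mem[L0]=63
20. P3: load  L0  bus=[-]  L0: P0=O P1=S P2=I P3=S  mem[L0]=63
21. P0: load  L1  bus=[BusRd]  L1: P0=S P1=O P2=S P3=S  mem[L1]=10

state = I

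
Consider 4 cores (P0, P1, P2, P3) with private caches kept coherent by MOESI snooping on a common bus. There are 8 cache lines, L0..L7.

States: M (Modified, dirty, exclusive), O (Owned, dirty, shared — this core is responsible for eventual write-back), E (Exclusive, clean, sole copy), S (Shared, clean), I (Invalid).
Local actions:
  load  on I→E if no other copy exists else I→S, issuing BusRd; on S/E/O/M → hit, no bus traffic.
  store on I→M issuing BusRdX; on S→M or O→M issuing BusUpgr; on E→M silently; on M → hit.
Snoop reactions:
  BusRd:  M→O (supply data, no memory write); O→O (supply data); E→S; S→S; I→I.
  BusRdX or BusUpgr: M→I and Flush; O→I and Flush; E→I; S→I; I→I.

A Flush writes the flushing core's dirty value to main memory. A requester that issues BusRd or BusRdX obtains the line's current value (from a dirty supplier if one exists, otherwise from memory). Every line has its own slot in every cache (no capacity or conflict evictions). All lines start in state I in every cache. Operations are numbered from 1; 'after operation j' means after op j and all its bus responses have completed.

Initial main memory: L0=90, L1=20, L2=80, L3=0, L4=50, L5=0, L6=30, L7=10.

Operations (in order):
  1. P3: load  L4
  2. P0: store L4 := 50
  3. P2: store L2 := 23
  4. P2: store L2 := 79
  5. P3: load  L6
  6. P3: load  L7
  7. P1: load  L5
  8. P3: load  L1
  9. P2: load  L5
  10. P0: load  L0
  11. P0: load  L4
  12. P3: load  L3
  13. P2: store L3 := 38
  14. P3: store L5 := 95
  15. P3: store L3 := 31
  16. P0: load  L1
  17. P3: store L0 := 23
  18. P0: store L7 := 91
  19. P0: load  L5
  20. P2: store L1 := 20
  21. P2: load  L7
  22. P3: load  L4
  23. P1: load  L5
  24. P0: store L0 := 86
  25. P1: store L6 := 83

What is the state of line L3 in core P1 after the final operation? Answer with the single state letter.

  op1 P3: load  L4 → I/I/I/E on L4; bus BusRd; mem=50
  op2 P0: store L4 := 50 → M/I/I/I on L4; bus BusRdX; mem=50
  op3 P2: store L2 := 23 → I/I/M/I on L2; bus BusRdX; mem=80
  op4 P2: store L2 := 79 → I/I/M/I on L2; bus (none); mem=80
  op5 P3: load  L6 → I/I/I/E on L6; bus BusRd; mem=30
  op6 P3: load  L7 → I/I/I/E on L7; bus BusRd; mem=10
  op7 P1: load  L5 → I/E/I/I on L5; bus BusRd; mem=0
  op8 P3: load  L1 → I/I/I/E on L1; bus BusRd; mem=20
  op9 P2: load  L5 → I/S/S/I on L5; bus BusRd; mem=0
  op10 P0: load  L0 → E/I/I/I on L0; bus BusRd; mem=90
  op11 P0: load  L4 → M/I/I/I on L4; bus (none); mem=50
  op12 P3: load  L3 → I/I/I/E on L3; bus BusRd; mem=0
  op13 P2: store L3 := 38 → I/I/M/I on L3; bus BusRdX; mem=0
  op14 P3: store L5 := 95 → I/I/I/M on L5; bus BusRdX; mem=0
  op15 P3: store L3 := 31 → I/I/I/M on L3; bus BusRdX Flush; mem=38
  op16 P0: load  L1 → S/I/I/S on L1; bus BusRd; mem=20
  op17 P3: store L0 := 23 → I/I/I/M on L0; bus BusRdX; mem=90
  op18 P0: store L7 := 91 → M/I/I/I on L7; bus BusRdX; mem=10
  op19 P0: load  L5 → S/I/I/O on L5; bus BusRd; mem=0
  op20 P2: store L1 := 20 → I/I/M/I on L1; bus BusRdX; mem=20
  op21 P2: load  L7 → O/I/S/I on L7; bus BusRd; mem=10
  op22 P3: load  L4 → O/I/I/S on L4; bus BusRd; mem=50
  op23 P1: load  L5 → S/S/I/O on L5; bus BusRd; mem=0
  op24 P0: store L0 := 86 → M/I/I/I on L0; bus BusRdX Flush; mem=23
  op25 P1: store L6 := 83 → I/M/I/I on L6; bus BusRdX; mem=30

state = I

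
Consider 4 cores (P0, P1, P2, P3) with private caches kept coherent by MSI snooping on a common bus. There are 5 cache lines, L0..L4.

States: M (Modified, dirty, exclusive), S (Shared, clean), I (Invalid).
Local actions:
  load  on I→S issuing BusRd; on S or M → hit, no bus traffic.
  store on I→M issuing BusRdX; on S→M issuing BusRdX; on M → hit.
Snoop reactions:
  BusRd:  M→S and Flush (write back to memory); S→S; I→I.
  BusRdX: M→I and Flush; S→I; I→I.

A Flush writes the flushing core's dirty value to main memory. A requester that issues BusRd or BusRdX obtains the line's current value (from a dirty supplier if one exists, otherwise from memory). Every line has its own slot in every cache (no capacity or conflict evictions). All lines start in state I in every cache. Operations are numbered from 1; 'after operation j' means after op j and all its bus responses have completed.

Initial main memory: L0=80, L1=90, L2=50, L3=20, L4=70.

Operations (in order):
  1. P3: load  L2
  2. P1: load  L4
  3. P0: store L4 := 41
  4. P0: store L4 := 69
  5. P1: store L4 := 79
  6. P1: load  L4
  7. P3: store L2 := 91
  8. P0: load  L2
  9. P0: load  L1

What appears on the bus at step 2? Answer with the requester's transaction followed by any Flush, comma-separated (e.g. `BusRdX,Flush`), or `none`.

step 1: P3: load  L2  ⟶  IIIS  (L2)  txn=BusRd  M[L2]=50
step 2: P1: load  L4  ⟶  ISII  (L4)  txn=BusRd  M[L4]=70
step 3: P0: store L4 := 41  ⟶  MIII  (L4)  txn=BusRdX  M[L4]=70
step 4: P0: store L4 := 69  ⟶  MIII  (L4)  txn=∅  M[L4]=70
step 5: P1: store L4 := 79  ⟶  IMII  (L4)  txn=BusRdX+Flush  M[L4]=69
step 6: P1: load  L4  ⟶  IMII  (L4)  txn=∅  M[L4]=69
step 7: P3: store L2 := 91  ⟶  IIIM  (L2)  txn=BusRdX  M[L2]=50
step 8: P0: load  L2  ⟶  SIIS  (L2)  txn=BusRd+Flush  M[L2]=91
step 9: P0: load  L1  ⟶  SIII  (L1)  txn=BusRd  M[L1]=90

bus = BusRd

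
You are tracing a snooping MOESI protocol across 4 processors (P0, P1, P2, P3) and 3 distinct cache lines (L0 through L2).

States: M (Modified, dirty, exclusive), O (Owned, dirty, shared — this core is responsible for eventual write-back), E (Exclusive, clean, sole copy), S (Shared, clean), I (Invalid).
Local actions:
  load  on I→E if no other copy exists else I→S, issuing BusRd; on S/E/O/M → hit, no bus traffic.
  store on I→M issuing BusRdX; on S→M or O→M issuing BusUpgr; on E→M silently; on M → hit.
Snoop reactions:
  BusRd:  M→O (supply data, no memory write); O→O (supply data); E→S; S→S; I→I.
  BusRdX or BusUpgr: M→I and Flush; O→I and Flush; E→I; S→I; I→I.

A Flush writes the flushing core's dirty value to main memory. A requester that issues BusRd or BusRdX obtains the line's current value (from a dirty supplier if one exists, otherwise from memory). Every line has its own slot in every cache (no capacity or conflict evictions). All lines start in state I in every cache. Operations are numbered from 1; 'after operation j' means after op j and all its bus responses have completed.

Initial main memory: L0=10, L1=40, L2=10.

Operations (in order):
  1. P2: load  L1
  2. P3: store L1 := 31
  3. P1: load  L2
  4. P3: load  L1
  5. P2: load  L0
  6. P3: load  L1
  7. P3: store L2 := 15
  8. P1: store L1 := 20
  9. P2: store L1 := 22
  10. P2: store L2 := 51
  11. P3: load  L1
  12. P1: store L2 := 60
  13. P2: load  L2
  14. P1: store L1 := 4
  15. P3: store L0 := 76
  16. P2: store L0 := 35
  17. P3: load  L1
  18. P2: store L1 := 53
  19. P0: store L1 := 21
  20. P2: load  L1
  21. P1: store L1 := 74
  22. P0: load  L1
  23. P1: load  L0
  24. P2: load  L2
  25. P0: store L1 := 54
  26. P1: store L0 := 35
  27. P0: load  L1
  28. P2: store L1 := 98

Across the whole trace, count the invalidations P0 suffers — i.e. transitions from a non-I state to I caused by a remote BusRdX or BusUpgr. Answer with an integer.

invalidations = 2

  op1 P2: load  L1 → I/I/E/I on L1; bus BusRd; mem=40
  op2 P3: store L1 := 31 → I/I/I/M on L1; bus BusRdX; mem=40
  op3 P1: load  L2 → I/E/I/I on L2; bus BusRd; mem=10
  op4 P3: load  L1 → I/I/I/M on L1; bus (none); mem=40
  op5 P2: load  L0 → I/I/E/I on L0; bus BusRd; mem=10
  op6 P3: load  L1 → I/I/I/M on L1; bus (none); mem=40
  op7 P3: store L2 := 15 → I/I/I/M on L2; bus BusRdX; mem=10
  op8 P1: store L1 := 20 → I/M/I/I on L1; bus BusRdX Flush; mem=31
  op9 P2: store L1 := 22 → I/I/M/I on L1; bus BusRdX Flush; mem=20
  op10 P2: store L2 := 51 → I/I/M/I on L2; bus BusRdX Flush; mem=15
  op11 P3: load  L1 → I/I/O/S on L1; bus BusRd; mem=20
  op12 P1: store L2 := 60 → I/M/I/I on L2; bus BusRdX Flush; mem=51
  op13 P2: load  L2 → I/O/S/I on L2; bus BusRd; mem=51
  op14 P1: store L1 := 4 → I/M/I/I on L1; bus BusRdX Flush; mem=22
  op15 P3: store L0 := 76 → I/I/I/M on L0; bus BusRdX; mem=10
  op16 P2: store L0 := 35 → I/I/M/I on L0; bus BusRdX Flush; mem=76
  op17 P3: load  L1 → I/O/I/S on L1; bus BusRd; mem=22
  op18 P2: store L1 := 53 → I/I/M/I on L1; bus BusRdX Flush; mem=4
  op19 P0: store L1 := 21 → M/I/I/I on L1; bus BusRdX Flush; mem=53
  op20 P2: load  L1 → O/I/S/I on L1; bus BusRd; mem=53
  op21 P1: store L1 := 74 → I/M/I/I on L1; bus BusRdX Flush; mem=21
  op22 P0: load  L1 → S/O/I/I on L1; bus BusRd; mem=21
  op23 P1: load  L0 → I/S/O/I on L0; bus BusRd; mem=76
  op24 P2: load  L2 → I/O/S/I on L2; bus (none); mem=51
  op25 P0: store L1 := 54 → M/I/I/I on L1; bus BusUpgr Flush; mem=74
  op26 P1: store L0 := 35 → I/M/I/I on L0; bus BusUpgr Flush; mem=35
  op27 P0: load  L1 → M/I/I/I on L1; bus (none); mem=74
  op28 P2: store L1 := 98 → I/I/M/I on L1; bus BusRdX Flush; mem=54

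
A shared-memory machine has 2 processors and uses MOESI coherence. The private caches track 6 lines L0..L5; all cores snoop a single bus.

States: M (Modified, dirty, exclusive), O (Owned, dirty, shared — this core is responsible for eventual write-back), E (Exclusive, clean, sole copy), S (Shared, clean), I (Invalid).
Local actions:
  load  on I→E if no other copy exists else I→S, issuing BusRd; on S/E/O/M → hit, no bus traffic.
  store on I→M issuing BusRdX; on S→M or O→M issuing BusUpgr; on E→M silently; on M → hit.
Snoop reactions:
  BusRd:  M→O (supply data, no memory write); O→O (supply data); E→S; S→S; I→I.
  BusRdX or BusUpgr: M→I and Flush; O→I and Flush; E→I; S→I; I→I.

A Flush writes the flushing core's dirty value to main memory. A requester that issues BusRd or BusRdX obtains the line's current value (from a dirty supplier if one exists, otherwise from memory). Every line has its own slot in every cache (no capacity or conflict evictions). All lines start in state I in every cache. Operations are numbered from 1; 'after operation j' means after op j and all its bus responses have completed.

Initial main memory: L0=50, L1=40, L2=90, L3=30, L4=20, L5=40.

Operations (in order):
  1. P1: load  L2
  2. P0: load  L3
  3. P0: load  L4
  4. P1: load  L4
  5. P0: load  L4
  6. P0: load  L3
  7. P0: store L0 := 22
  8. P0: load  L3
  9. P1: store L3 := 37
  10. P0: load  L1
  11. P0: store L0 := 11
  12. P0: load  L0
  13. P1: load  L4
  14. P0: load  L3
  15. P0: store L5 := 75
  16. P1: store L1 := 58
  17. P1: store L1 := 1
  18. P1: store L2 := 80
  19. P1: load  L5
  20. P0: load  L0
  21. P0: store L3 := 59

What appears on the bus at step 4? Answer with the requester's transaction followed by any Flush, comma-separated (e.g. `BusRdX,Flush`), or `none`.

bus = BusRd

  op1 P1: load  L2 → I/E on L2; bus BusRd; mem=90
  op2 P0: load  L3 → E/I on L3; bus BusRd; mem=30
  op3 P0: load  L4 → E/I on L4; bus BusRd; mem=20
  op4 P1: load  L4 → S/S on L4; bus BusRd; mem=20
  op5 P0: load  L4 → S/S on L4; bus (none); mem=20
  op6 P0: load  L3 → E/I on L3; bus (none); mem=30
  op7 P0: store L0 := 22 → M/I on L0; bus BusRdX; mem=50
  op8 P0: load  L3 → E/I on L3; bus (none); mem=30
  op9 P1: store L3 := 37 → I/M on L3; bus BusRdX; mem=30
  op10 P0: load  L1 → E/I on L1; bus BusRd; mem=40
  op11 P0: store L0 := 11 → M/I on L0; bus (none); mem=50
  op12 P0: load  L0 → M/I on L0; bus (none); mem=50
  op13 P1: load  L4 → S/S on L4; bus (none); mem=20
  op14 P0: load  L3 → S/O on L3; bus BusRd; mem=30
  op15 P0: store L5 := 75 → M/I on L5; bus BusRdX; mem=40
  op16 P1: store L1 := 58 → I/M on L1; bus BusRdX; mem=40
  op17 P1: store L1 := 1 → I/M on L1; bus (none); mem=40
  op18 P1: store L2 := 80 → I/M on L2; bus (none); mem=90
  op19 P1: load  L5 → O/S on L5; bus BusRd; mem=40
  op20 P0: load  L0 → M/I on L0; bus (none); mem=50
  op21 P0: store L3 := 59 → M/I on L3; bus BusUpgr Flush; mem=37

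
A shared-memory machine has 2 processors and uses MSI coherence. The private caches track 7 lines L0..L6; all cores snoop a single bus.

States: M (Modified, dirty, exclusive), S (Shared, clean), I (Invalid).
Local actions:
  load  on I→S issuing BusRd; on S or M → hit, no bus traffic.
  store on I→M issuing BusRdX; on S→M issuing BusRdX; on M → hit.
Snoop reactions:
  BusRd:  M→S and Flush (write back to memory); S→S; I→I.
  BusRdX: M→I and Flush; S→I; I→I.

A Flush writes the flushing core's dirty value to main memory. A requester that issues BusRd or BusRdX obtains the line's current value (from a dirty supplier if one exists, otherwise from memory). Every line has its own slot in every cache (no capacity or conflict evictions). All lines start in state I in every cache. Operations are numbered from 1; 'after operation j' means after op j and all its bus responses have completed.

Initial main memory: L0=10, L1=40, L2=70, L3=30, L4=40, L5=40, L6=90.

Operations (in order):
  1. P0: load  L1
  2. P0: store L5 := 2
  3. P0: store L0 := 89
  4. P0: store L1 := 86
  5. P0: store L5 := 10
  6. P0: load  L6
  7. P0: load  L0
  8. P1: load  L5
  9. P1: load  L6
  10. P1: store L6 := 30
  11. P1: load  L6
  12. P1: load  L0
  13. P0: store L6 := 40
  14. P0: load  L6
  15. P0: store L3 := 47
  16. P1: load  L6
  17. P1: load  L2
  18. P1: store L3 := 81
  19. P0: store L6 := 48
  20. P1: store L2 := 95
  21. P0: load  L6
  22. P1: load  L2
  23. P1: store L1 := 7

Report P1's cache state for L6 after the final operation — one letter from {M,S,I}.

  op1 P0: load  L1 → S/I on L1; bus BusRd; mem=40
  op2 P0: store L5 := 2 → M/I on L5; bus BusRdX; mem=40
  op3 P0: store L0 := 89 → M/I on L0; bus BusRdX; mem=10
  op4 P0: store L1 := 86 → M/I on L1; bus BusRdX; mem=40
  op5 P0: store L5 := 10 → M/I on L5; bus (none); mem=40
  op6 P0: load  L6 → S/I on L6; bus BusRd; mem=90
  op7 P0: load  L0 → M/I on L0; bus (none); mem=10
  op8 P1: load  L5 → S/S on L5; bus BusRd Flush; mem=10
  op9 P1: load  L6 → S/S on L6; bus BusRd; mem=90
  op10 P1: store L6 := 30 → I/M on L6; bus BusRdX; mem=90
  op11 P1: load  L6 → I/M on L6; bus (none); mem=90
  op12 P1: load  L0 → S/S on L0; bus BusRd Flush; mem=89
  op13 P0: store L6 := 40 → M/I on L6; bus BusRdX Flush; mem=30
  op14 P0: load  L6 → M/I on L6; bus (none); mem=30
  op15 P0: store L3 := 47 → M/I on L3; bus BusRdX; mem=30
  op16 P1: load  L6 → S/S on L6; bus BusRd Flush; mem=40
  op17 P1: load  L2 → I/S on L2; bus BusRd; mem=70
  op18 P1: store L3 := 81 → I/M on L3; bus BusRdX Flush; mem=47
  op19 P0: store L6 := 48 → M/I on L6; bus BusRdX; mem=40
  op20 P1: store L2 := 95 → I/M on L2; bus BusRdX; mem=70
  op21 P0: load  L6 → M/I on L6; bus (none); mem=40
  op22 P1: load  L2 → I/M on L2; bus (none); mem=70
  op23 P1: store L1 := 7 → I/M on L1; bus BusRdX Flush; mem=86

state = I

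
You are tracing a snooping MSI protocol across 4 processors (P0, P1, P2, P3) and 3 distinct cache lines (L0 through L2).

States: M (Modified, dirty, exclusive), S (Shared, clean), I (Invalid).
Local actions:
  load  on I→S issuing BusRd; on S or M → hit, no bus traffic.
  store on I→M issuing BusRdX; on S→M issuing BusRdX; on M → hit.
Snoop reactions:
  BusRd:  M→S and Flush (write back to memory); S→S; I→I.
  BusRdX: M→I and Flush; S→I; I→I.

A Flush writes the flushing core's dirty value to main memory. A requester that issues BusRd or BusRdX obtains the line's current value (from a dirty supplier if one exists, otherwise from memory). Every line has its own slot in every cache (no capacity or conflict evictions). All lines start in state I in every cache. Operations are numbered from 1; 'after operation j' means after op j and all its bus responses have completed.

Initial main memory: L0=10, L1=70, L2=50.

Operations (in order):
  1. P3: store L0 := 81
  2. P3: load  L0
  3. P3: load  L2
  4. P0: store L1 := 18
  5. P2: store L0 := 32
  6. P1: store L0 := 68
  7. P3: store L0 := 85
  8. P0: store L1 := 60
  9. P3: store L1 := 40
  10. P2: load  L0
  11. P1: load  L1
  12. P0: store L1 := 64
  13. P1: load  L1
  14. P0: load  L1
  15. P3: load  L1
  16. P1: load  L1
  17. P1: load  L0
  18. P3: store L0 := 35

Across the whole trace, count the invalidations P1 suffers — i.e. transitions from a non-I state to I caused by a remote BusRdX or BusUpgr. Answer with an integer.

[1] P3: store L0 := 81 | P0:I, P1:I, P2:I, P3:M(81) | bus: BusRdX
[2] P3: load  L0 | P0:I, P1:I, P2:I, P3:M(81) | bus: none
[3] P3: load  L2 | P0:I, P1:I, P2:I, P3:S(50) | bus: BusRd
[4] P0: store L1 := 18 | P0:M(18), P1:I, P2:I, P3:I | bus: BusRdX
[5] P2: store L0 := 32 | P0:I, P1:I, P2:M(32), P3:I | bus: BusRdX,Flush
[6] P1: store L0 := 68 | P0:I, P1:M(68), P2:I, P3:I | bus: BusRdX,Flush
[7] P3: store L0 := 85 | P0:I, P1:I, P2:I, P3:M(85) | bus: BusRdX,Flush
[8] P0: store L1 := 60 | P0:M(60), P1:I, P2:I, P3:I | bus: none
[9] P3: store L1 := 40 | P0:I, P1:I, P2:I, P3:M(40) | bus: BusRdX,Flush
[10] P2: load  L0 | P0:I, P1:I, P2:S(85), P3:S(85) | bus: BusRd,Flush
[11] P1: load  L1 | P0:I, P1:S(40), P2:I, P3:S(40) | bus: BusRd,Flush
[12] P0: store L1 := 64 | P0:M(64), P1:I, P2:I, P3:I | bus: BusRdX
[13] P1: load  L1 | P0:S(64), P1:S(64), P2:I, P3:I | bus: BusRd,Flush
[14] P0: load  L1 | P0:S(64), P1:S(64), P2:I, P3:I | bus: none
[15] P3: load  L1 | P0:S(64), P1:S(64), P2:I, P3:S(64) | bus: BusRd
[16] P1: load  L1 | P0:S(64), P1:S(64), P2:I, P3:S(64) | bus: none
[17] P1: load  L0 | P0:I, P1:S(85), P2:S(85), P3:S(85) | bus: BusRd
[18] P3: store L0 := 35 | P0:I, P1:I, P2:I, P3:M(35) | bus: BusRdX

invalidations = 3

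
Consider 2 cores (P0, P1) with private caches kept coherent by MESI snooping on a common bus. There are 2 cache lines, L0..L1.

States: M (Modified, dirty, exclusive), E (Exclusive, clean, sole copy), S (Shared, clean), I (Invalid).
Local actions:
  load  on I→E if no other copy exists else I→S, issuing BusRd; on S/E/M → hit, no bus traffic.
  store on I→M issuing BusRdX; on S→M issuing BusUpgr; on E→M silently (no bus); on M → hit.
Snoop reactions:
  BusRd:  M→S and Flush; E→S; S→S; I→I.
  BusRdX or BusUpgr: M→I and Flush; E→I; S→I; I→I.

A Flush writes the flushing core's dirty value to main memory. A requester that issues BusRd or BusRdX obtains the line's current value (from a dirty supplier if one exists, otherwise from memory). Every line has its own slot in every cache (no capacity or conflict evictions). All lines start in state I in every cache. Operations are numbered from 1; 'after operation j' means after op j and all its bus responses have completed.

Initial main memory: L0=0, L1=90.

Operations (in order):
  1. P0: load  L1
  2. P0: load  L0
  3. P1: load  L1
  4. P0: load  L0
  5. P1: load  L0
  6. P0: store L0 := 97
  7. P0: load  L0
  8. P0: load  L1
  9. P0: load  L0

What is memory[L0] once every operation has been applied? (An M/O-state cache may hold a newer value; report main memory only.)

[1] P0: load  L1 | P0:E(90), P1:I | bus: BusRd
[2] P0: load  L0 | P0:E(0), P1:I | bus: BusRd
[3] P1: load  L1 | P0:S(90), P1:S(90) | bus: BusRd
[4] P0: load  L0 | P0:E(0), P1:I | bus: none
[5] P1: load  L0 | P0:S(0), P1:S(0) | bus: BusRd
[6] P0: store L0 := 97 | P0:M(97), P1:I | bus: BusUpgr
[7] P0: load  L0 | P0:M(97), P1:I | bus: none
[8] P0: load  L1 | P0:S(90), P1:S(90) | bus: none
[9] P0: load  L0 | P0:M(97), P1:I | bus: none

memory[L0] = 0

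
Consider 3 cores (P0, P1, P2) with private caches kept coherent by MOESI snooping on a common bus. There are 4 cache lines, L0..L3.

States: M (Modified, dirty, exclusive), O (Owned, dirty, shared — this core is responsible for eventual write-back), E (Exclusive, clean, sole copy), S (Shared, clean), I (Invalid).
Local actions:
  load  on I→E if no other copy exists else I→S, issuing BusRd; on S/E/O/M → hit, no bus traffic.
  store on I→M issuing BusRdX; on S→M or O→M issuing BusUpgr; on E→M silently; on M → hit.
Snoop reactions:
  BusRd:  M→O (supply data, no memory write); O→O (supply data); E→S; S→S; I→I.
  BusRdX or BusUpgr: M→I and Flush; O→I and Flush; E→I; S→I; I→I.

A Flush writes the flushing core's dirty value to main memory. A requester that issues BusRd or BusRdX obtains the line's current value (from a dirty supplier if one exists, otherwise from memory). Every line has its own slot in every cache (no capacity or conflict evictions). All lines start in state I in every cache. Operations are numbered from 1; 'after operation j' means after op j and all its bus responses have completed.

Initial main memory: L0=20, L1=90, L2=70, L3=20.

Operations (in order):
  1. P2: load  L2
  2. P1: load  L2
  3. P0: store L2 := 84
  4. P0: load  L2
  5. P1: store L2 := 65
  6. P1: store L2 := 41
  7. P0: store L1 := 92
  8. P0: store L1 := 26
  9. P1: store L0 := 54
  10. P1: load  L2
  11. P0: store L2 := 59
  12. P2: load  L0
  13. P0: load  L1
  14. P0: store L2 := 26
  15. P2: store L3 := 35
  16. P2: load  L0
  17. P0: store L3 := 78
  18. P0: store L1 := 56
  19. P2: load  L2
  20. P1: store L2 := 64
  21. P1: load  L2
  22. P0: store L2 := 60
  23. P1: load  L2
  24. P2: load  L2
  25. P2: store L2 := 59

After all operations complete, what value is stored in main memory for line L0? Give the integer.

  op1 P2: load  L2 → I/I/E on L2; bus BusRd; mem=70
  op2 P1: load  L2 → I/S/S on L2; bus BusRd; mem=70
  op3 P0: store L2 := 84 → M/I/I on L2; bus BusRdX; mem=70
  op4 P0: load  L2 → M/I/I on L2; bus (none); mem=70
  op5 P1: store L2 := 65 → I/M/I on L2; bus BusRdX Flush; mem=84
  op6 P1: store L2 := 41 → I/M/I on L2; bus (none); mem=84
  op7 P0: store L1 := 92 → M/I/I on L1; bus BusRdX; mem=90
  op8 P0: store L1 := 26 → M/I/I on L1; bus (none); mem=90
  op9 P1: store L0 := 54 → I/M/I on L0; bus BusRdX; mem=20
  op10 P1: load  L2 → I/M/I on L2; bus (none); mem=84
  op11 P0: store L2 := 59 → M/I/I on L2; bus BusRdX Flush; mem=41
  op12 P2: load  L0 → I/O/S on L0; bus BusRd; mem=20
  op13 P0: load  L1 → M/I/I on L1; bus (none); mem=90
  op14 P0: store L2 := 26 → M/I/I on L2; bus (none); mem=41
  op15 P2: store L3 := 35 → I/I/M on L3; bus BusRdX; mem=20
  op16 P2: load  L0 → I/O/S on L0; bus (none); mem=20
  op17 P0: store L3 := 78 → M/I/I on L3; bus BusRdX Flush; mem=35
  op18 P0: store L1 := 56 → M/I/I on L1; bus (none); mem=90
  op19 P2: load  L2 → O/I/S on L2; bus BusRd; mem=41
  op20 P1: store L2 := 64 → I/M/I on L2; bus BusRdX Flush; mem=26
  op21 P1: load  L2 → I/M/I on L2; bus (none); mem=26
  op22 P0: store L2 := 60 → M/I/I on L2; bus BusRdX Flush; mem=64
  op23 P1: load  L2 → O/S/I on L2; bus BusRd; mem=64
  op24 P2: load  L2 → O/S/S on L2; bus BusRd; mem=64
  op25 P2: store L2 := 59 → I/I/M on L2; bus BusUpgr Flush; mem=60

memory[L0] = 20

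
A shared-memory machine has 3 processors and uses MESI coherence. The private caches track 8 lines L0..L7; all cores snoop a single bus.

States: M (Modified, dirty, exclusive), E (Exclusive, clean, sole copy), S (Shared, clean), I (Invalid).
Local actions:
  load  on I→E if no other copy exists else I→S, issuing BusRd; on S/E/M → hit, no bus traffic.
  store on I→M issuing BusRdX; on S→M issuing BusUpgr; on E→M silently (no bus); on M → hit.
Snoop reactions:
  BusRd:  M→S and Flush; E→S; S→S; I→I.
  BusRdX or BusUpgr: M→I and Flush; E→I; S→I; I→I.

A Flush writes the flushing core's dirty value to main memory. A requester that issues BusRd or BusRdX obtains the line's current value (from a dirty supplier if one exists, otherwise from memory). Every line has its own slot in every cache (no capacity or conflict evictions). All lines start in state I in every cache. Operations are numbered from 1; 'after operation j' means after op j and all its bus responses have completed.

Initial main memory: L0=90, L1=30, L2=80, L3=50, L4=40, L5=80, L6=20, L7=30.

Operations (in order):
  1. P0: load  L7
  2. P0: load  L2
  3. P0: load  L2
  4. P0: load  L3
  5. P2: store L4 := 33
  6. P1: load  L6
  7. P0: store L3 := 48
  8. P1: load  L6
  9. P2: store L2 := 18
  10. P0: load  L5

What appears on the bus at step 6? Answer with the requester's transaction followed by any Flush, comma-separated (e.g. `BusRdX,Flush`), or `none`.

[1] P0: load  L7 | P0:E(30), P1:I, P2:I | bus: BusRd
[2] P0: load  L2 | P0:E(80), P1:I, P2:I | bus: BusRd
[3] P0: load  L2 | P0:E(80), P1:I, P2:I | bus: none
[4] P0: load  L3 | P0:E(50), P1:I, P2:I | bus: BusRd
[5] P2: store L4 := 33 | P0:I, P1:I, P2:M(33) | bus: BusRdX
[6] P1: load  L6 | P0:I, P1:E(20), P2:I | bus: BusRd
[7] P0: store L3 := 48 | P0:M(48), P1:I, P2:I | bus: none
[8] P1: load  L6 | P0:I, P1:E(20), P2:I | bus: none
[9] P2: store L2 := 18 | P0:I, P1:I, P2:M(18) | bus: BusRdX
[10] P0: load  L5 | P0:E(80), P1:I, P2:I | bus: BusRd

bus = BusRd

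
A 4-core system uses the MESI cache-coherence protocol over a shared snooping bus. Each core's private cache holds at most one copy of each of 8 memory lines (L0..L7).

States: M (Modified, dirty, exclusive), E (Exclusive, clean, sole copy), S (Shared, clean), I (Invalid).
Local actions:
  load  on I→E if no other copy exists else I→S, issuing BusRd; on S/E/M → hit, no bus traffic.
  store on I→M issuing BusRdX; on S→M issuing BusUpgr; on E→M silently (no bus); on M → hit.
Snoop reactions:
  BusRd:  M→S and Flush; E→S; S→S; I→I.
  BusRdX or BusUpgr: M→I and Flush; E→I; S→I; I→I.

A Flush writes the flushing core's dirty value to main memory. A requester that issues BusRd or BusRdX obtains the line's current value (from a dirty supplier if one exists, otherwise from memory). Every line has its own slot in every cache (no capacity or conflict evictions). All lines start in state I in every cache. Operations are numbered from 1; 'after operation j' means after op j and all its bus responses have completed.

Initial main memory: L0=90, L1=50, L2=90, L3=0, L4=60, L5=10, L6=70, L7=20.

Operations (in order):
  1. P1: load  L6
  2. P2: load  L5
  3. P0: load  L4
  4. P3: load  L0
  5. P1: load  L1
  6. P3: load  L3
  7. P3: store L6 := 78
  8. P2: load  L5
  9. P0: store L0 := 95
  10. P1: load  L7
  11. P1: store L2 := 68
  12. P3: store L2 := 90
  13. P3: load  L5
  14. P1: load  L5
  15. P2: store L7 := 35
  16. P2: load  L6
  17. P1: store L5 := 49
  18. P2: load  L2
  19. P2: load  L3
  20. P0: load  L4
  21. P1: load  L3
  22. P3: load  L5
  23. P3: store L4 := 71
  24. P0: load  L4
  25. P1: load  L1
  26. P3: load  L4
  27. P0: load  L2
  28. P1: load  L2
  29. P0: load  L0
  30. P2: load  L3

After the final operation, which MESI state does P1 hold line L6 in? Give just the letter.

1. P1: load  L6  bus=[BusRd]  L6: P0=I P1=E P2=I P3=I  mem[L6]=70
2. P2: load  L5  bus=[BusRd]  L5: P0=I P1=I P2=E P3=I  mem[L5]=10
3. P0: load  L4  bus=[BusRd]  L4: P0=E P1=I P2=I P3=I  mem[L4]=60
4. P3: load  L0  bus=[BusRd]  L0: P0=I P1=I P2=I P3=E  mem[L0]=90
5. P1: load  L1  bus=[BusRd]  L1: P0=I P1=E P2=I P3=I  mem[L1]=50
6. P3: load  L3  bus=[BusRd]  L3: P0=I P1=I P2=I P3=E  mem[L3]=0
7. P3: store L6 := 78  bus=[BusRdX]  L6: P0=I P1=I P2=I P3=M  mem[L6]=70
8. P2: load  L5  bus=[-]  L5: P0=I P1=I P2=E P3=I  mem[L5]=10
9. P0: store L0 := 95  bus=[BusRdX]  L0: P0=M P1=I P2=I P3=I  mem[L0]=90
10. P1: load  L7  bus=[BusRd]  L7: P0=I P1=E P2=I P3=I  mem[L7]=20
11. P1: store L2 := 68  bus=[BusRdX]  L2: P0=I P1=M P2=I P3=I  mem[L2]=90
12. P3: store L2 := 90  bus=[BusRdX,Flush]  L2: P0=I P1=I P2=I P3=M  mem[L2]=68
13. P3: load  L5  bus=[BusRd]  L5: P0=I P1=I P2=S P3=S  mem[L5]=10
14. P1: load  L5  bus=[BusRd]  L5: P0=I P1=S P2=S P3=S  mem[L5]=10
15. P2: store L7 := 35  bus=[BusRdX]  L7: P0=I P1=I P2=M P3=I  mem[L7]=20
16. P2: load  L6  bus=[BusRd,Flush]  L6: P0=I P1=I P2=S P3=S  mem[L6]=78
17. P1: store L5 := 49  bus=[BusUpgr]  L5: P0=I P1=M P2=I P3=I  mem[L5]=10
18. P2: load  L2  bus=[BusRd,Flush]  L2: P0=I P1=I P2=S P3=S  mem[L2]=90
19. P2: load  L3  bus=[BusRd]  L3: P0=I P1=I P2=S P3=S  mem[L3]=0
20. P0: load  L4  bus=[-]  L4: P0=E P1=I P2=I P3=I  mem[L4]=60
21. P1: load  L3  bus=[BusRd]  L3: P0=I P1=S P2=S P3=S  mem[L3]=0
22. P3: load  L5  bus=[BusRd,Flush]  L5: P0=I P1=S P2=I P3=S  mem[L5]=49
23. P3: store L4 := 71  bus=[BusRdX]  L4: P0=I P1=I P2=I P3=M  mem[L4]=60
24. P0: load  L4  bus=[BusRd,Flush]  L4: P0=S P1=I P2=I P3=S  mem[L4]=71
25. P1: load  L1  bus=[-]  L1: P0=I P1=E P2=I P3=I  mem[L1]=50
26. P3: load  L4  bus=[-]  L4: P0=S P1=I P2=I P3=S  mem[L4]=71
27. P0: load  L2  bus=[BusRd]  L2: P0=S P1=I P2=S P3=S  mem[L2]=90
28. P1: load  L2  bus=[BusRd]  L2: P0=S P1=S P2=S P3=S  mem[L2]=90
29. P0: load  L0  bus=[-]  L0: P0=M P1=I P2=I P3=I  mem[L0]=90
30. P2: load  L3  bus=[-]  L3: P0=I P1=S P2=S P3=S  mem[L3]=0

state = I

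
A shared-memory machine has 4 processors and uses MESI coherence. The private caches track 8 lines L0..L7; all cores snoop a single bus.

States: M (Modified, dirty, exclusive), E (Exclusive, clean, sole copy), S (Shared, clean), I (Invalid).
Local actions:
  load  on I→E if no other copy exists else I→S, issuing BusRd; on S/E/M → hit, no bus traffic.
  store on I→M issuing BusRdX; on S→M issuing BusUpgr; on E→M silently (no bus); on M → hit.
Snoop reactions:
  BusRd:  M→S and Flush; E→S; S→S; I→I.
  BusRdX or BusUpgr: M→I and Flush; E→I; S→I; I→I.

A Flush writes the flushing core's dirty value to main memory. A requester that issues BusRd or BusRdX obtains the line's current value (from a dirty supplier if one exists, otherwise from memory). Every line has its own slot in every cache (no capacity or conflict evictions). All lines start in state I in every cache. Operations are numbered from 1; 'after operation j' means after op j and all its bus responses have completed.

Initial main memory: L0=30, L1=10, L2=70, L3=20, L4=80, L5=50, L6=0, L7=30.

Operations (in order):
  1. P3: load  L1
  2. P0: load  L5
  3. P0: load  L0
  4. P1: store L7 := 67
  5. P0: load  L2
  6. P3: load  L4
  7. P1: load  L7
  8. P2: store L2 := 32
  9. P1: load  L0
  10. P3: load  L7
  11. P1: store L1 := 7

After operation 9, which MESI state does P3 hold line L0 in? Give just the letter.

state = I

step 1: P3: load  L1  ⟶  IIIE  (L1)  txn=BusRd  M[L1]=10
step 2: P0: load  L5  ⟶  EIII  (L5)  txn=BusRd  M[L5]=50
step 3: P0: load  L0  ⟶  EIII  (L0)  txn=BusRd  M[L0]=30
step 4: P1: store L7 := 67  ⟶  IMII  (L7)  txn=BusRdX  M[L7]=30
step 5: P0: load  L2  ⟶  EIII  (L2)  txn=BusRd  M[L2]=70
step 6: P3: load  L4  ⟶  IIIE  (L4)  txn=BusRd  M[L4]=80
step 7: P1: load  L7  ⟶  IMII  (L7)  txn=∅  M[L7]=30
step 8: P2: store L2 := 32  ⟶  IIMI  (L2)  txn=BusRdX  M[L2]=70
step 9: P1: load  L0  ⟶  SSII  (L0)  txn=BusRd  M[L0]=30
step 10: P3: load  L7  ⟶  ISIS  (L7)  txn=BusRd+Flush  M[L7]=67
step 11: P1: store L1 := 7  ⟶  IMII  (L1)  txn=BusRdX  M[L1]=10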